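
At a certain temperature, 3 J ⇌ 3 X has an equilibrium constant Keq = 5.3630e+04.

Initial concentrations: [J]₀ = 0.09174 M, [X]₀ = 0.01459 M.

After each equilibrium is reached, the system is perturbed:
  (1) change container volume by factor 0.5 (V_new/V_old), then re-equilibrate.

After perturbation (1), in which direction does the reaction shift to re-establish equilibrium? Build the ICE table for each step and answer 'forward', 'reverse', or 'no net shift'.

Q₀ = 0.004022 vs Keq = 5.3630e+04 ⇒ Q<K, forward
Step 1:
                   J          X
  I          0.09174    0.01459
  C         -0.08899    0.08899
  E         0.002747     0.1036
  solve Keq expr → x = 0.02966; check Q = 5.3630e+04
Then change container volume by factor 0.5 (V_new/V_old).
Step 2:
                   J          X
  I         0.005494     0.2072
  C                0          0
  E         0.005494     0.2072
  solve Keq expr → x = 0; check Q = 5.3630e+04

Direction: no net shift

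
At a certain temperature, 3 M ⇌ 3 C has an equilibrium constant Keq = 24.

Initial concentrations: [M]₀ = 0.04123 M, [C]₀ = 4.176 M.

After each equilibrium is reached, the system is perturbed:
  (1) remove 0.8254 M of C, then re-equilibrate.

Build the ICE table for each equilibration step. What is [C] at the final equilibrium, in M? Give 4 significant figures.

Q₀ = 1.0391e+06 vs Keq = 24 ⇒ Q>K, reverse
Step 1:
                   M          C
  init       0.04123      4.176
  Δ            1.044     -1.044
  eq           1.086      3.132
  solve Keq expr → x = -0.3481; check Q = 24
Then remove 0.8254 M of C.
Step 2:
                   M          C
  init         1.086      2.306
  Δ          -0.2125     0.2125
  eq          0.8732      2.519
  solve Keq expr → x = 0.07083; check Q = 24

[C]_eq = 2.519 M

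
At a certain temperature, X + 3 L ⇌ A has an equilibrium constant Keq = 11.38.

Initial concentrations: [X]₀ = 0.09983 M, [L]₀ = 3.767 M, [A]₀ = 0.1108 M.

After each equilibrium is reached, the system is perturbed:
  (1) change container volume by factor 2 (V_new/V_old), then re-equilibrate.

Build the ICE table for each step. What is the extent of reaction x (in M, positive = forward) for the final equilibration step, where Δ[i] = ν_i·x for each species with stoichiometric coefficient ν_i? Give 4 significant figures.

Q₀ = 0.02076 vs Keq = 11.38 ⇒ Q<K, forward
Step 1:
                  X         L         A
  Initial   0.09983     3.767    0.1108
  Change   -0.09939   -0.2982   0.09939
  Equil   4.4250e-04     3.469    0.2102
  solve Keq expr → x = 0.09939; check Q = 11.38
Then change container volume by factor 2 (V_new/V_old).
Step 2:
                  X         L         A
  Initial 2.2125e-04     1.734    0.1051
  Change    0.00151  0.004529  -0.00151
  Equil    0.001731     1.739    0.1036
  solve Keq expr → x = -0.00151; check Q = 11.38

x = -0.00151 M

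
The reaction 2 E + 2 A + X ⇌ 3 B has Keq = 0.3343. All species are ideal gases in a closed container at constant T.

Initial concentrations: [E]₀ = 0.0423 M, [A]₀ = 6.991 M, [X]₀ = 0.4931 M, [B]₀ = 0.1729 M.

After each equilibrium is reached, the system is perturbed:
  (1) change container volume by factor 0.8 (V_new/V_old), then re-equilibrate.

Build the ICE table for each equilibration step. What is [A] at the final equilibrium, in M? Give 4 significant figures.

Q₀ = 0.1199 vs Keq = 0.3343 ⇒ Q<K, forward
Step 1:
                   E          A          X          B
  init        0.0423      6.991     0.4931     0.1729
  Δ          -0.0125    -0.0125   -0.00625    0.01875
  eq          0.0298      6.979     0.4869     0.1916
  solve Keq expr → x = 0.00625; check Q = 0.3343
Then change container volume by factor 0.8 (V_new/V_old).
Step 2:
                   E          A          X          B
  init       0.03725      8.723     0.6086     0.2396
  Δ        -0.005736  -0.005736  -0.002868   0.008603
  eq         0.03152      8.717     0.6057     0.2482
  solve Keq expr → x = 0.002868; check Q = 0.3343

[A]_eq = 8.717 M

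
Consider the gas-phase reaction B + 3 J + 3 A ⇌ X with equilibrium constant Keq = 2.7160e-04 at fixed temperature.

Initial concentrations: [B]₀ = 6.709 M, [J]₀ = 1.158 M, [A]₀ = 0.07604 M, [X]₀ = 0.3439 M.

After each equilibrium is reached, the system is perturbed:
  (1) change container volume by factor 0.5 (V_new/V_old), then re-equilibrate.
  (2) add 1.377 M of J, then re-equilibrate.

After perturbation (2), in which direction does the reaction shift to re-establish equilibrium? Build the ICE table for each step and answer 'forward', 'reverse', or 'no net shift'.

Direction: forward

Q₀ = 75.08 vs Keq = 2.7160e-04 ⇒ Q>K, reverse
Step 1:
                   B          J          A          X
  I            6.709      1.158    0.07604     0.3439
  C           0.3229     0.9688     0.9688    -0.3229
  E            7.032      2.127      1.045    0.02096
  solve Keq expr → x = -0.3229; check Q = 2.7160e-04
Then change container volume by factor 0.5 (V_new/V_old).
Step 2:
                   B          J          A          X
  I            14.06      4.254       2.09    0.04192
  C          -0.2721    -0.8164    -0.8164     0.2721
  E            13.79      3.437      1.273     0.3141
  solve Keq expr → x = 0.2721; check Q = 2.7160e-04
Then add 1.377 M of J.
Step 3:
                   B          J          A          X
  I            13.79      4.814      1.273     0.3141
  C         -0.07985    -0.2396    -0.2396    0.07985
  E            13.71      4.575      1.034     0.3939
  solve Keq expr → x = 0.07985; check Q = 2.7160e-04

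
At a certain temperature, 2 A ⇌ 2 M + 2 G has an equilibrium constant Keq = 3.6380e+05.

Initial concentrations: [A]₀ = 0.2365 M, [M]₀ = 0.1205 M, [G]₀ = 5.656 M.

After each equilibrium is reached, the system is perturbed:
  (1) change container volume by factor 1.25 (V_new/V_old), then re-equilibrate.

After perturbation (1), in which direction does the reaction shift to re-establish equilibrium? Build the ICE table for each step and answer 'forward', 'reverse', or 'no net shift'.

Q₀ = 8.305 vs Keq = 3.6380e+05 ⇒ Q<K, forward
Step 1:
                  A         M         G
  I          0.2365    0.1205     5.656
  C          -0.233     0.233     0.233
  E        0.003452    0.3535     5.889
  solve Keq expr → x = 0.1165; check Q = 3.6380e+05
Then change container volume by factor 1.25 (V_new/V_old).
Step 2:
                  A         M         G
  I        0.002762    0.2828     4.711
  C       -5.4777e-04 5.4777e-04 5.4777e-04
  E        0.002214    0.2834     4.712
  solve Keq expr → x = 2.7389e-04; check Q = 3.6380e+05

Direction: forward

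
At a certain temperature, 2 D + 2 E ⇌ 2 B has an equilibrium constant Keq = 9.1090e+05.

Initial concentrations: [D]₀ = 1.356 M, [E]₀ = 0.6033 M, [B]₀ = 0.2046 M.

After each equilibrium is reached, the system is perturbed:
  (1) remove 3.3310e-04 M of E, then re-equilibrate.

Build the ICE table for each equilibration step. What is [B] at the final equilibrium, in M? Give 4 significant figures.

[B]_eq = 0.8064 M

Q₀ = 0.06255 vs Keq = 9.1090e+05 ⇒ Q<K, forward
Step 1:
                    D           E           B
  I             1.356      0.6033      0.2046
  C           -0.6022     -0.6022      0.6022
  E            0.7538    0.001121      0.8068
  solve Keq expr → x = 0.3011; check Q = 9.1090e+05
Then remove 3.3310e-04 M of E.
Step 2:
                    D           E           B
  I            0.7538  7.8827e-04      0.8068
  C        3.3214e-04  3.3214e-04 -3.3214e-04
  E            0.7542     0.00112      0.8064
  solve Keq expr → x = -1.6607e-04; check Q = 9.1090e+05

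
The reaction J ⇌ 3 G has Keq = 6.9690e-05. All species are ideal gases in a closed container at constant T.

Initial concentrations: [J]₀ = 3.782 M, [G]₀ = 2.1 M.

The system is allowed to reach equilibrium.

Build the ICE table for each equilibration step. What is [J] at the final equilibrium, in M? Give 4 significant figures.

[J]_eq = 4.459 M

Q₀ = 2.449 vs Keq = 6.9690e-05 ⇒ Q>K, reverse
Step 1:
                   J          G
  I            3.782        2.1
  C           0.6774     -2.032
  E            4.459    0.06774
  solve Keq expr → x = -0.6774; check Q = 6.9690e-05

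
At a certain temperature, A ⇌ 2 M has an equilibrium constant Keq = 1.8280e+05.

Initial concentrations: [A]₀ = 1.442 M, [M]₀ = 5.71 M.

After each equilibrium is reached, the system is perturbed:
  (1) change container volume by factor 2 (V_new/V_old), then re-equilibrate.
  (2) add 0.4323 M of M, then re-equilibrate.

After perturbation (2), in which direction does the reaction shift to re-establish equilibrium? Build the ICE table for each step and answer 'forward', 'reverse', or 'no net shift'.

Q₀ = 22.61 vs Keq = 1.8280e+05 ⇒ Q<K, forward
Step 1:
                    A           M
  I             1.442        5.71
  C            -1.442       2.883
  E        4.0395e-04       8.593
  solve Keq expr → x = 1.442; check Q = 1.8280e+05
Then change container volume by factor 2 (V_new/V_old).
Step 2:
                    A           M
  I        2.0198e-04       4.297
  C       -1.0098e-04  2.0196e-04
  E        1.0100e-04       4.297
  solve Keq expr → x = 1.0098e-04; check Q = 1.8280e+05
Then add 0.4323 M of M.
Step 3:
                    A           M
  I        1.0100e-04       4.729
  C        2.1343e-05 -4.2686e-05
  E        1.2234e-04       4.729
  solve Keq expr → x = -2.1343e-05; check Q = 1.8280e+05

Direction: reverse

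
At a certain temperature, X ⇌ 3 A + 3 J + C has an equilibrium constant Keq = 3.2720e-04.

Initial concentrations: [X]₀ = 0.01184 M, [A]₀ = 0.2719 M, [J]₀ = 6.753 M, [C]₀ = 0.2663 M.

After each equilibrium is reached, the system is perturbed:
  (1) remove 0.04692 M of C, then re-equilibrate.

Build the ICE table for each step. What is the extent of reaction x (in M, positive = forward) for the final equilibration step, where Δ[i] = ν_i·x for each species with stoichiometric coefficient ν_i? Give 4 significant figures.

Q₀ = 139.2 vs Keq = 3.2720e-04 ⇒ Q>K, reverse
Step 1:
                    X           A           J           C
  Initial     0.01184      0.2719       6.753      0.2663
  Change      0.08772     -0.2632     -0.2632    -0.08772
  Equil       0.09956    0.008739        6.49      0.1786
  solve Keq expr → x = -0.08772; check Q = 3.2720e-04
Then remove 0.04692 M of C.
Step 2:
                    X           A           J           C
  Initial     0.09956    0.008739        6.49      0.1317
  Change  -3.0529e-04  9.1587e-04  9.1587e-04  3.0529e-04
  Equil       0.09926    0.009655       6.491       0.132
  solve Keq expr → x = 3.0529e-04; check Q = 3.2720e-04

x = 3.0529e-04 M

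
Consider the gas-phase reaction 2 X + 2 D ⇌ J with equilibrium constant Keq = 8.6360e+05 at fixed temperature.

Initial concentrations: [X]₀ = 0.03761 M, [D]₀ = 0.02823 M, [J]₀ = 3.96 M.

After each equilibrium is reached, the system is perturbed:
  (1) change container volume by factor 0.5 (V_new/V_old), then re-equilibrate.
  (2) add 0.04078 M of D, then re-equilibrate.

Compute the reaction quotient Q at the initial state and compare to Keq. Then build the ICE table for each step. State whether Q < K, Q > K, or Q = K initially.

Q₀ = 3.5129e+06 vs Keq = 8.6360e+05 ⇒ Q>K, reverse
Step 1:
                    X           D           J
  init        0.03761     0.02823        3.96
  Δ           0.01357     0.01357   -0.006786
  eq          0.05118      0.0418       3.953
  solve Keq expr → x = -0.006786; check Q = 8.6360e+05
Then change container volume by factor 0.5 (V_new/V_old).
Step 2:
                    X           D           J
  init         0.1024      0.0836       7.906
  Δ          -0.03715    -0.03715     0.01858
  eq          0.06521     0.04645       7.925
  solve Keq expr → x = 0.01858; check Q = 8.6360e+05
Then add 0.04078 M of D.
Step 3:
                    X           D           J
  init        0.06521     0.08723       7.925
  Δ          -0.02008    -0.02008     0.01004
  eq          0.04514     0.06716       7.935
  solve Keq expr → x = 0.01004; check Q = 8.6360e+05

Q₀ = 3.5129e+06; Q > K (proceeds reverse)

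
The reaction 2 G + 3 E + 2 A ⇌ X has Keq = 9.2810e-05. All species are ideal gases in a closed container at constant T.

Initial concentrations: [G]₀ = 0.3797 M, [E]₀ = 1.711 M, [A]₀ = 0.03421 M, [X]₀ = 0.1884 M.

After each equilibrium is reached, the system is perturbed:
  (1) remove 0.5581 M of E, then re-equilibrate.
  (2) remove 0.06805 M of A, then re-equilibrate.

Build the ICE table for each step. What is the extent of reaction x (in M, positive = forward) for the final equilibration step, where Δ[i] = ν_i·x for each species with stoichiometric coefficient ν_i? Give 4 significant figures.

Q₀ = 222.9 vs Keq = 9.2810e-05 ⇒ Q>K, reverse
Step 1:
                    G           E           A           X
  init         0.3797       1.711     0.03421      0.1884
  Δ            0.3766      0.5649      0.3766     -0.1883
  eq           0.7563       2.276      0.4108  1.0560e-04
  solve Keq expr → x = -0.1883; check Q = 9.2810e-05
Then remove 0.5581 M of E.
Step 2:
                    G           E           A           X
  init         0.7563       1.718      0.4108  1.0560e-04
  Δ        1.2028e-04  1.8042e-04  1.2028e-04 -6.0140e-05
  eq           0.7564       1.718      0.4109  4.5463e-05
  solve Keq expr → x = -6.0140e-05; check Q = 9.2810e-05
Then remove 0.06805 M of A.
Step 3:
                    G           E           A           X
  init         0.7564       1.718      0.3429  4.5463e-05
  Δ        2.7603e-05  4.1404e-05  2.7603e-05 -1.3801e-05
  eq           0.7564       1.718      0.3429  3.1662e-05
  solve Keq expr → x = -1.3801e-05; check Q = 9.2810e-05

x = -1.3801e-05 M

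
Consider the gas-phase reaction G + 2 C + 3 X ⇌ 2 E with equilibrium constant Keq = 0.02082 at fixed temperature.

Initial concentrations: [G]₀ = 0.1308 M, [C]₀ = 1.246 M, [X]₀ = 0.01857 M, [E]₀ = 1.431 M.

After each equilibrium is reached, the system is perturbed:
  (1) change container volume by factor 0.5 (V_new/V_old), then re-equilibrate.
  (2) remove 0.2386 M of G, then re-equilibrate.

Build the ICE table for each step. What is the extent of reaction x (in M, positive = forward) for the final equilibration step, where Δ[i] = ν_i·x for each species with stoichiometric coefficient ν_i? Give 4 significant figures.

Q₀ = 1.5747e+06 vs Keq = 0.02082 ⇒ Q>K, reverse
Step 1:
                   G          C          X          E
  I           0.1308      1.246    0.01857      1.431
  C           0.4879     0.9759      1.464    -0.9759
  E           0.6187      2.222      1.482     0.4551
  solve Keq expr → x = -0.4879; check Q = 0.02082
Then change container volume by factor 0.5 (V_new/V_old).
Step 2:
                   G          C          X          E
  I            1.237      4.444      2.965     0.9103
  C          -0.3117    -0.6234    -0.9351     0.6234
  E           0.9258       3.82       2.03      1.534
  solve Keq expr → x = 0.3117; check Q = 0.02082
Then remove 0.2386 M of G.
Step 3:
                   G          C          X          E
  I           0.6872       3.82       2.03      1.534
  C          0.03151    0.06302    0.09453   -0.06302
  E           0.7187      3.883      2.124      1.471
  solve Keq expr → x = -0.03151; check Q = 0.02082

x = -0.03151 M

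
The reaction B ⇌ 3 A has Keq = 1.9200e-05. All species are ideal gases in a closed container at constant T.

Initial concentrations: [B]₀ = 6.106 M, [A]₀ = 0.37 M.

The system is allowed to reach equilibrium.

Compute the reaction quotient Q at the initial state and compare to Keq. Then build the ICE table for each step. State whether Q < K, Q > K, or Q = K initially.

Q₀ = 0.008296 vs Keq = 1.9200e-05 ⇒ Q>K, reverse
Step 1:
                  B         A
  I           6.106      0.37
  C          0.1069   -0.3208
  E           6.213   0.04923
  solve Keq expr → x = -0.1069; check Q = 1.9200e-05

Q₀ = 0.008296; Q > K (proceeds reverse)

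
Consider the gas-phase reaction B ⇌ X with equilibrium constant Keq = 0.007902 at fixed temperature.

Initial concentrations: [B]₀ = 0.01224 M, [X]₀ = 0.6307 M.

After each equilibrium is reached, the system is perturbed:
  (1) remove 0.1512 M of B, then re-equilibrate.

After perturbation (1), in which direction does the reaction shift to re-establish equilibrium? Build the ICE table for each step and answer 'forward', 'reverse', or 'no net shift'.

Direction: reverse

Q₀ = 51.53 vs Keq = 0.007902 ⇒ Q>K, reverse
Step 1:
                    B           X
  Initial     0.01224      0.6307
  Change       0.6257     -0.6257
  Equil        0.6379    0.005041
  solve Keq expr → x = -0.6257; check Q = 0.007902
Then remove 0.1512 M of B.
Step 2:
                    B           X
  Initial      0.4867    0.005041
  Change     0.001185   -0.001185
  Equil        0.4879    0.003855
  solve Keq expr → x = -0.001185; check Q = 0.007902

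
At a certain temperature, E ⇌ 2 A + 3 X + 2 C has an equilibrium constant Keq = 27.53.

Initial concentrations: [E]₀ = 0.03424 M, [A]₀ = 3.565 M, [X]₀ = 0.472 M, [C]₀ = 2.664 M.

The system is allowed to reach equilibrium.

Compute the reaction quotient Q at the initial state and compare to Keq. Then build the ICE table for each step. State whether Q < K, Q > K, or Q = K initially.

Q₀ = 277; Q > K (proceeds reverse)

Q₀ = 277 vs Keq = 27.53 ⇒ Q>K, reverse
Step 1:
                   E          A          X          C
  I          0.03424      3.565      0.472      2.664
  C          0.05299     -0.106     -0.159     -0.106
  E          0.08723      3.459      0.313      2.558
  solve Keq expr → x = -0.05299; check Q = 27.53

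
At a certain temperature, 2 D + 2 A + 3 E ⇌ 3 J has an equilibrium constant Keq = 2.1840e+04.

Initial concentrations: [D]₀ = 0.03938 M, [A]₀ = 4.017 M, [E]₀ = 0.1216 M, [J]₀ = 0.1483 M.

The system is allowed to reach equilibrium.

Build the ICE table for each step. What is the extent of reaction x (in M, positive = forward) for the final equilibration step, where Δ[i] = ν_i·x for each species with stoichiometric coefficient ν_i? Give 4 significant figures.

x = 0.01599 M

Q₀ = 72.49 vs Keq = 2.1840e+04 ⇒ Q<K, forward
Step 1:
                   D          A          E          J
  Initial    0.03938      4.017     0.1216     0.1483
  Change    -0.03199   -0.03199   -0.04798    0.04798
  Equil     0.007392      3.985    0.07362     0.1963
  solve Keq expr → x = 0.01599; check Q = 2.1840e+04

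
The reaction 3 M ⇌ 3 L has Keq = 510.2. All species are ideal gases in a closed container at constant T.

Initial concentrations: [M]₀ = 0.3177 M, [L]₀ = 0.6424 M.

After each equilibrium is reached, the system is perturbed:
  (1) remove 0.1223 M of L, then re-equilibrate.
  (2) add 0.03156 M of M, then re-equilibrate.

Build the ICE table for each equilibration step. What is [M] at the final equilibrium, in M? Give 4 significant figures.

Q₀ = 8.267 vs Keq = 510.2 ⇒ Q<K, forward
Step 1:
                    M           L
  I            0.3177      0.6424
  C           -0.2109      0.2109
  E            0.1068      0.8533
  solve Keq expr → x = 0.0703; check Q = 510.2
Then remove 0.1223 M of L.
Step 2:
                    M           L
  I            0.1068       0.731
  C           -0.0136      0.0136
  E           0.09319      0.7446
  solve Keq expr → x = 0.004534; check Q = 510.2
Then add 0.03156 M of M.
Step 3:
                    M           L
  I            0.1247      0.7446
  C          -0.02805     0.02805
  E            0.0967      0.7727
  solve Keq expr → x = 0.00935; check Q = 510.2

[M]_eq = 0.0967 M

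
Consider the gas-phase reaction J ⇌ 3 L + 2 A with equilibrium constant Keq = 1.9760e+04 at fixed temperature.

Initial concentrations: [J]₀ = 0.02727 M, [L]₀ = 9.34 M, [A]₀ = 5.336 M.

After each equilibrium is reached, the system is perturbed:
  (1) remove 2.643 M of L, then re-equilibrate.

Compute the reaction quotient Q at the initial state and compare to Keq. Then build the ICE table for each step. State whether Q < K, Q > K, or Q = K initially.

Q₀ = 8.5072e+05 vs Keq = 1.9760e+04 ⇒ Q>K, reverse
Step 1:
                   J          L          A
  I          0.02727       9.34      5.336
  C           0.4652     -1.396    -0.9304
  E           0.4925      7.944      4.406
  solve Keq expr → x = -0.4652; check Q = 1.9760e+04
Then remove 2.643 M of L.
Step 2:
                   J          L          A
  I           0.4925      5.301      4.406
  C           -0.233      0.699      0.466
  E           0.2595          6      4.872
  solve Keq expr → x = 0.233; check Q = 1.9760e+04

Q₀ = 8.5072e+05; Q > K (proceeds reverse)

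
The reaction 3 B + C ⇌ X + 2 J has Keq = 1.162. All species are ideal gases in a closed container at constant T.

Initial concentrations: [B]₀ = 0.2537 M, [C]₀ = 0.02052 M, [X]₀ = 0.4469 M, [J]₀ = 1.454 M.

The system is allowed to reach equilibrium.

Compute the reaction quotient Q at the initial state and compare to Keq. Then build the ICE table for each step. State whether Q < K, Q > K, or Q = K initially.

Q₀ = 2820 vs Keq = 1.162 ⇒ Q>K, reverse
Step 1:
                   B          C          X          J
  I           0.2537    0.02052     0.4469      1.454
  C           0.6721      0.224     -0.224    -0.4481
  E           0.9258     0.2446     0.2229      1.006
  solve Keq expr → x = -0.224; check Q = 1.162

Q₀ = 2820; Q > K (proceeds reverse)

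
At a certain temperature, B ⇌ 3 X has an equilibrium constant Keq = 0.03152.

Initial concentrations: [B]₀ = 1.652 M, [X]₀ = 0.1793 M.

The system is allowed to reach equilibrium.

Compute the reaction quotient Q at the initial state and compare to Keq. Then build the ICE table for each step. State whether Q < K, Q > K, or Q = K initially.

Q₀ = 0.003489; Q < K (proceeds forward)

Q₀ = 0.003489 vs Keq = 0.03152 ⇒ Q<K, forward
Step 1:
                    B           X
  init          1.652      0.1793
  Δ           -0.0631      0.1893
  eq            1.589      0.3686
  solve Keq expr → x = 0.0631; check Q = 0.03152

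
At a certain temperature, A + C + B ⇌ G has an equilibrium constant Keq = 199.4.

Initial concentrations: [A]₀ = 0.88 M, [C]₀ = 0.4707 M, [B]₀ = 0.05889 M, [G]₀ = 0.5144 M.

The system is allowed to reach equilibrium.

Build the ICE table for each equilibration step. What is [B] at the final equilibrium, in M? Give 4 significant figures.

Q₀ = 21.09 vs Keq = 199.4 ⇒ Q<K, forward
Step 1:
                    A           C           B           G
  I              0.88      0.4707     0.05889      0.5144
  C          -0.05075    -0.05075    -0.05075     0.05075
  E            0.8292      0.4199    0.008139      0.5652
  solve Keq expr → x = 0.05075; check Q = 199.4

[B]_eq = 0.008139 M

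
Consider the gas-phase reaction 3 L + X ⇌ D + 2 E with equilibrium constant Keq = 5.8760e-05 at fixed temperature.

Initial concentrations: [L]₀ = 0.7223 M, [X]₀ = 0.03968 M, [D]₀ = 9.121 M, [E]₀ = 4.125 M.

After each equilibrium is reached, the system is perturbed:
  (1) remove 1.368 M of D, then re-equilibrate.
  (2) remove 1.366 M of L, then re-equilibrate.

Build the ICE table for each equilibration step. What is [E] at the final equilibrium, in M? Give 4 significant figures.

[E]_eq = 0.0588 M

Q₀ = 1.0379e+04 vs Keq = 5.8760e-05 ⇒ Q>K, reverse
Step 1:
                  L         X         D         E
  I          0.7223   0.03968     9.121     4.125
  C           6.077     2.026    -2.026    -4.052
  E             6.8     2.066     7.095   0.07334
  solve Keq expr → x = -2.026; check Q = 5.8760e-05
Then remove 1.368 M of D.
Step 2:
                  L         X         D         E
  I             6.8     2.066     5.727   0.07334
  C        -0.01195 -0.003984  0.003984  0.007968
  E           6.788     2.062     5.731    0.0813
  solve Keq expr → x = 0.003984; check Q = 5.8760e-05
Then remove 1.366 M of L.
Step 3:
                  L         X         D         E
  I           5.422     2.062     5.731    0.0813
  C         0.03375   0.01125  -0.01125   -0.0225
  E           5.456     2.073      5.72    0.0588
  solve Keq expr → x = -0.01125; check Q = 5.8760e-05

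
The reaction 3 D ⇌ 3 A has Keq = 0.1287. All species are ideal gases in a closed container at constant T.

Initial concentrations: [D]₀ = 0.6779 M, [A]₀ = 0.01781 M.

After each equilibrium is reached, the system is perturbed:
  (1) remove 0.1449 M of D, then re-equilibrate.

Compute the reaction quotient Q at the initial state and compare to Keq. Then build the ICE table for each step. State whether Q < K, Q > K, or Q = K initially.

Q₀ = 1.8134e-05 vs Keq = 0.1287 ⇒ Q<K, forward
Step 1:
                    D           A
  init         0.6779     0.01781
  Δ           -0.2156      0.2156
  eq           0.4623      0.2334
  solve Keq expr → x = 0.07187; check Q = 0.1287
Then remove 0.1449 M of D.
Step 2:
                    D           A
  init         0.3174      0.2334
  Δ           0.04861    -0.04861
  eq            0.366      0.1848
  solve Keq expr → x = -0.0162; check Q = 0.1287

Q₀ = 1.8134e-05; Q < K (proceeds forward)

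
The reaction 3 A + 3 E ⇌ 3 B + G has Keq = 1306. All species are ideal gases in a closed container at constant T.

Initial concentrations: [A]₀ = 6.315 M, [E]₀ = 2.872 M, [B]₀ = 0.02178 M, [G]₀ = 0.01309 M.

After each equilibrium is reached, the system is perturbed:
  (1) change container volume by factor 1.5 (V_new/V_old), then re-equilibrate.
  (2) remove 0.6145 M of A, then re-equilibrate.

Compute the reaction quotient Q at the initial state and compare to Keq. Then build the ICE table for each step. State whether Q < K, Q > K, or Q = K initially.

Q₀ = 2.2669e-11; Q < K (proceeds forward)

Q₀ = 2.2669e-11 vs Keq = 1306 ⇒ Q<K, forward
Step 1:
                   A          E          B          G
  init         6.315      2.872    0.02178    0.01309
  Δ             -2.8       -2.8        2.8     0.9333
  eq           3.515     0.0721      2.822     0.9464
  solve Keq expr → x = 0.9333; check Q = 1306
Then change container volume by factor 1.5 (V_new/V_old).
Step 2:
                   A          E          B          G
  init         2.343    0.04807      1.881     0.6309
  Δ          0.01393    0.01393   -0.01393  -0.004643
  eq           2.357      0.062      1.867     0.6263
  solve Keq expr → x = -0.004643; check Q = 1306
Then remove 0.6145 M of A.
Step 3:
                   A          E          B          G
  init         1.743      0.062      1.867     0.6263
  Δ          0.01975    0.01975   -0.01975  -0.006585
  eq           1.763    0.08175      1.847     0.6197
  solve Keq expr → x = -0.006585; check Q = 1306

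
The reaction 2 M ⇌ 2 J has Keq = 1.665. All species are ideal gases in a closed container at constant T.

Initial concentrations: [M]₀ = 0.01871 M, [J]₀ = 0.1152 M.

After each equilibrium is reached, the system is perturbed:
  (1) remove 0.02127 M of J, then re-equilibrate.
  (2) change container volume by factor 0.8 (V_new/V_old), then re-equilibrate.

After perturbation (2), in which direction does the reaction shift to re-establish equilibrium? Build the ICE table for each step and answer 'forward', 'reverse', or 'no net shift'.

Direction: no net shift

Q₀ = 37.91 vs Keq = 1.665 ⇒ Q>K, reverse
Step 1:
                  M         J
  I         0.01871    0.1152
  C         0.03976  -0.03976
  E         0.05847   0.07544
  solve Keq expr → x = -0.01988; check Q = 1.665
Then remove 0.02127 M of J.
Step 2:
                  M         J
  I         0.05847   0.05417
  C       -0.009287  0.009287
  E         0.04918   0.06346
  solve Keq expr → x = 0.004643; check Q = 1.665
Then change container volume by factor 0.8 (V_new/V_old).
Step 3:
                  M         J
  I         0.06148   0.07932
  C               0         0
  E         0.06148   0.07932
  solve Keq expr → x = 0; check Q = 1.665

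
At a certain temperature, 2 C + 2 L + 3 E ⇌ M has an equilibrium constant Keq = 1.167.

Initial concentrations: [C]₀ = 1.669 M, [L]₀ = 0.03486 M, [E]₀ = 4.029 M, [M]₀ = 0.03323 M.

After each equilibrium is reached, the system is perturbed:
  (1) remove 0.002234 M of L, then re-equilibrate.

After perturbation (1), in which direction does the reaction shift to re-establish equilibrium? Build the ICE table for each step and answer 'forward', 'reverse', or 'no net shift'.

Q₀ = 0.1501 vs Keq = 1.167 ⇒ Q<K, forward
Step 1:
                  C         L         E         M
  init        1.669   0.03486     4.029   0.03323
  Δ        -0.02024  -0.02024  -0.03036   0.01012
  eq          1.649   0.01462     3.999   0.04335
  solve Keq expr → x = 0.01012; check Q = 1.167
Then remove 0.002234 M of L.
Step 2:
                  C         L         E         M
  init        1.649   0.01239     3.999   0.04335
  Δ        0.002028  0.002028  0.003042 -0.001014
  eq          1.651   0.01441     4.002   0.04234
  solve Keq expr → x = -0.001014; check Q = 1.167

Direction: reverse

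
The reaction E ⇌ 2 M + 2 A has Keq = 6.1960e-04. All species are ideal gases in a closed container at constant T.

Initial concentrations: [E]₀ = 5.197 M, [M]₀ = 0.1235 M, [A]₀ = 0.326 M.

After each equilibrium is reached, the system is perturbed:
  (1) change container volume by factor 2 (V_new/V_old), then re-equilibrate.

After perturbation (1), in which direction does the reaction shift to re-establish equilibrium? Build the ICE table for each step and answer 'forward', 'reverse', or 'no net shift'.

Direction: forward

Q₀ = 3.1190e-04 vs Keq = 6.1960e-04 ⇒ Q<K, forward
Step 1:
                  E         M         A
  Initial     5.197    0.1235     0.326
  Change   -0.01695   0.03391   0.03391
  Equil        5.18    0.1574    0.3599
  solve Keq expr → x = 0.01695; check Q = 6.1960e-04
Then change container volume by factor 2 (V_new/V_old).
Step 2:
                  E         M         A
  Initial      2.59    0.0787      0.18
  Change    -0.0382    0.0764    0.0764
  Equil       2.552    0.1551    0.2564
  solve Keq expr → x = 0.0382; check Q = 6.1960e-04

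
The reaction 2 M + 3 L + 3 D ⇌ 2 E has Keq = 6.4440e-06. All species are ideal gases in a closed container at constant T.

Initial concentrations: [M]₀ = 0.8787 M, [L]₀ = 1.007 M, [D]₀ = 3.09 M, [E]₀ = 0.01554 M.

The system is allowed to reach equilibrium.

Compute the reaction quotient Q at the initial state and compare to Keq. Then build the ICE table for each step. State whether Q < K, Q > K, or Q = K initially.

Q₀ = 1.0381e-05; Q > K (proceeds reverse)

Q₀ = 1.0381e-05 vs Keq = 6.4440e-06 ⇒ Q>K, reverse
Step 1:
                  M         L         D         E
  I          0.8787     1.007      3.09   0.01554
  C        0.003138  0.004708  0.004708 -0.003138
  E          0.8818     1.012     3.095    0.0124
  solve Keq expr → x = -0.001569; check Q = 6.4440e-06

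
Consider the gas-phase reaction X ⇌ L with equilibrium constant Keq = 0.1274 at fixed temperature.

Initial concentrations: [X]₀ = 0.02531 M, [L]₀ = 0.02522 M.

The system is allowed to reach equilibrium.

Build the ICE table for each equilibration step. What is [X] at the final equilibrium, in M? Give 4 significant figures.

[X]_eq = 0.04482 M

Q₀ = 0.9964 vs Keq = 0.1274 ⇒ Q>K, reverse
Step 1:
                   X          L
  Initial    0.02531    0.02522
  Change     0.01951   -0.01951
  Equil      0.04482    0.00571
  solve Keq expr → x = -0.01951; check Q = 0.1274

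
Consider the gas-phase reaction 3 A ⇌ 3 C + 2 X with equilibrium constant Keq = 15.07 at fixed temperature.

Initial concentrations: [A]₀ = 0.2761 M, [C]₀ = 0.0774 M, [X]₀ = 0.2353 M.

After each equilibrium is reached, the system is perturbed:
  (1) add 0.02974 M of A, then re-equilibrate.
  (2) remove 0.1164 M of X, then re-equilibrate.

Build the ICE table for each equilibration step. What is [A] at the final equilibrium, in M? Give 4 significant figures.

Q₀ = 0.00122 vs Keq = 15.07 ⇒ Q<K, forward
Step 1:
                   A          C          X
  I           0.2761     0.0774     0.2353
  C          -0.2143     0.2143     0.1429
  E          0.06177     0.2917     0.3782
  solve Keq expr → x = 0.07144; check Q = 15.07
Then add 0.02974 M of A.
Step 2:
                   A          C          X
  I          0.09151     0.2917     0.3782
  C         -0.02306    0.02306    0.01538
  E          0.06844     0.3148     0.3936
  solve Keq expr → x = 0.007688; check Q = 15.07
Then remove 0.1164 M of X.
Step 3:
                   A          C          X
  I          0.06844     0.3148     0.2772
  C         -0.01131    0.01131   0.007538
  E          0.05714     0.3261     0.2847
  solve Keq expr → x = 0.003769; check Q = 15.07

[A]_eq = 0.05714 M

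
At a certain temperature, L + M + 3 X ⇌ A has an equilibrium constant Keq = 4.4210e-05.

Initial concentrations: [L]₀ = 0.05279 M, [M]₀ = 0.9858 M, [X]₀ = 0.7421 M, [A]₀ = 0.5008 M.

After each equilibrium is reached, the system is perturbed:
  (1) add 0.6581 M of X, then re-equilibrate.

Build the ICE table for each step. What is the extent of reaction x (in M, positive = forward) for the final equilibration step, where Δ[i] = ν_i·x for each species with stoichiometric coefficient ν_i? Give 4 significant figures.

Q₀ = 23.55 vs Keq = 4.4210e-05 ⇒ Q>K, reverse
Step 1:
                   L          M          X          A
  Initial    0.05279     0.9858     0.7421     0.5008
  Change      0.5004     0.5004      1.501    -0.5004
  Equil       0.5532      1.486      2.243 4.1030e-04
  solve Keq expr → x = -0.5004; check Q = 4.4210e-05
Then add 0.6581 M of X.
Step 2:
                   L          M          X          A
  Initial     0.5532      1.486      2.901 4.1030e-04
  Change  -4.7505e-04 -4.7505e-04  -0.001425 4.7505e-04
  Equil       0.5527      1.486        2.9 8.8536e-04
  solve Keq expr → x = 4.7505e-04; check Q = 4.4210e-05

x = 4.7505e-04 M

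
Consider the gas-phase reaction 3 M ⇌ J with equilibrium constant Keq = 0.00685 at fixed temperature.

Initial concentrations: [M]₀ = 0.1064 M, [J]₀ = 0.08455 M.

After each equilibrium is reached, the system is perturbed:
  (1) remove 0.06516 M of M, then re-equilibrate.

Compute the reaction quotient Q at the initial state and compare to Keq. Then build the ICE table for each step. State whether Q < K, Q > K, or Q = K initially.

Q₀ = 70.19; Q > K (proceeds reverse)

Q₀ = 70.19 vs Keq = 0.00685 ⇒ Q>K, reverse
Step 1:
                    M           J
  I            0.1064     0.08455
  C            0.2527    -0.08423
  E            0.3591  3.1720e-04
  solve Keq expr → x = -0.08423; check Q = 0.00685
Then remove 0.06516 M of M.
Step 2:
                    M           J
  I            0.2939  3.1720e-04
  C        4.2742e-04 -1.4247e-04
  E            0.2944  1.7472e-04
  solve Keq expr → x = -1.4247e-04; check Q = 0.00685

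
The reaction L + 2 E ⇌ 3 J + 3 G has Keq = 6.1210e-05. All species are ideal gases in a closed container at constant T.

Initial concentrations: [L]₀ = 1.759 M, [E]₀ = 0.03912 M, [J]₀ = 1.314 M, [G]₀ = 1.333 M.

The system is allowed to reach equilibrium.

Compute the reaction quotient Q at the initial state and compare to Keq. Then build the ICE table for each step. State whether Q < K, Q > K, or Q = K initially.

Q₀ = 1996; Q > K (proceeds reverse)

Q₀ = 1996 vs Keq = 6.1210e-05 ⇒ Q>K, reverse
Step 1:
                    L           E           J           G
  I             1.759     0.03912       1.314       1.333
  C            0.3719      0.7438      -1.116      -1.116
  E             2.131      0.7829      0.1983      0.2173
  solve Keq expr → x = -0.3719; check Q = 6.1210e-05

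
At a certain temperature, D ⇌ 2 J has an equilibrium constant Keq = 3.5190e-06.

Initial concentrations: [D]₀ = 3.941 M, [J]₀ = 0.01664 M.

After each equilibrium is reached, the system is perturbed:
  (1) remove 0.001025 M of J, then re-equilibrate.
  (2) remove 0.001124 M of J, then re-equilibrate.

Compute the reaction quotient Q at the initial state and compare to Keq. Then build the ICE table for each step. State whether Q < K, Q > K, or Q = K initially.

Q₀ = 7.0259e-05; Q > K (proceeds reverse)

Q₀ = 7.0259e-05 vs Keq = 3.5190e-06 ⇒ Q>K, reverse
Step 1:
                  D         J
  init        3.941   0.01664
  Δ        0.006456  -0.01291
  eq          3.947  0.003727
  solve Keq expr → x = -0.006456; check Q = 3.5190e-06
Then remove 0.001025 M of J.
Step 2:
                  D         J
  init        3.947  0.002702
  Δ       -5.1238e-04  0.001025
  eq          3.947  0.003727
  solve Keq expr → x = 5.1238e-04; check Q = 3.5190e-06
Then remove 0.001124 M of J.
Step 3:
                  D         J
  init        3.947  0.002603
  Δ       -5.6187e-04  0.001124
  eq          3.946  0.003727
  solve Keq expr → x = 5.6187e-04; check Q = 3.5190e-06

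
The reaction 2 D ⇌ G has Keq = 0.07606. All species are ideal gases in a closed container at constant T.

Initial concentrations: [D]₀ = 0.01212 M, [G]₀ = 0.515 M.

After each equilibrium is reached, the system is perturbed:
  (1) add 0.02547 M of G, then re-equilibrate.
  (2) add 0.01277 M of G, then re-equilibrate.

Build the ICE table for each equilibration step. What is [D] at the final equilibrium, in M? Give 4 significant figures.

[D]_eq = 0.9742 M

Q₀ = 3506 vs Keq = 0.07606 ⇒ Q>K, reverse
Step 1:
                  D         G
  Initial   0.01212     0.515
  Change     0.9027   -0.4513
  Equil      0.9148   0.06365
  solve Keq expr → x = -0.4513; check Q = 0.07606
Then add 0.02547 M of G.
Step 2:
                  D         G
  Initial    0.9148   0.08912
  Change    0.03966  -0.01983
  Equil      0.9545   0.06929
  solve Keq expr → x = -0.01983; check Q = 0.07606
Then add 0.01277 M of G.
Step 3:
                  D         G
  Initial    0.9545   0.08206
  Change    0.01975 -0.009873
  Equil      0.9742   0.07219
  solve Keq expr → x = -0.009873; check Q = 0.07606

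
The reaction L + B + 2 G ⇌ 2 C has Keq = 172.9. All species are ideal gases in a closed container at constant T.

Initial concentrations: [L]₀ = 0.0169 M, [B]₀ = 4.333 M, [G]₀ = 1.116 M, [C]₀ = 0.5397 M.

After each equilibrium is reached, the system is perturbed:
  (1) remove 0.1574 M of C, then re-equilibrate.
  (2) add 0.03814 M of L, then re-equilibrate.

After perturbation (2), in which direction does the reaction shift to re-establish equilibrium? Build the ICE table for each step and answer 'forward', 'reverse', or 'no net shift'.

Direction: forward

Q₀ = 3.194 vs Keq = 172.9 ⇒ Q<K, forward
Step 1:
                   L          B          G          C
  init        0.0169      4.333      1.116     0.5397
  Δ         -0.01653   -0.01653   -0.03305    0.03305
  eq      3.7479e-04      4.316      1.083     0.5728
  solve Keq expr → x = 0.01653; check Q = 172.9
Then remove 0.1574 M of C.
Step 2:
                   L          B          G          C
  init    3.7479e-04      4.316      1.083     0.4154
  Δ       -1.7722e-04 -1.7722e-04 -3.5443e-04 3.5443e-04
  eq      1.9757e-04      4.316      1.083     0.4157
  solve Keq expr → x = 1.7722e-04; check Q = 172.9
Then add 0.03814 M of L.
Step 3:
                   L          B          G          C
  init       0.03834      4.316      1.083     0.4157
  Δ         -0.03801   -0.03801   -0.07603    0.07603
  eq      3.2264e-04      4.278      1.007     0.4917
  solve Keq expr → x = 0.03801; check Q = 172.9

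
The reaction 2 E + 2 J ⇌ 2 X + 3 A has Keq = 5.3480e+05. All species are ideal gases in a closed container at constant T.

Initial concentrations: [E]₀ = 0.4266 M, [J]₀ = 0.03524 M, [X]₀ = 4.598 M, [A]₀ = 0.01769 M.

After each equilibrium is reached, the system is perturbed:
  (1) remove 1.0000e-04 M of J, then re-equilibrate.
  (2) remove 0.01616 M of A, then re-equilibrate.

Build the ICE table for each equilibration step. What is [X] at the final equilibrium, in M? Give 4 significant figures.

[X]_eq = 4.633 M

Q₀ = 0.5179 vs Keq = 5.3480e+05 ⇒ Q<K, forward
Step 1:
                  E         J         X         A
  init       0.4266   0.03524     4.598   0.01769
  Δ        -0.03494  -0.03494   0.03494   0.05241
  eq         0.3917 3.0021e-04     4.633    0.0701
  solve Keq expr → x = 0.01747; check Q = 5.3480e+05
Then remove 1.0000e-04 M of J.
Step 2:
                  E         J         X         A
  init       0.3917 2.0021e-04     4.633    0.0701
  Δ       9.8965e-05 9.8965e-05 -9.8965e-05 -1.4845e-04
  eq         0.3918 2.9918e-04     4.633   0.06995
  solve Keq expr → x = -4.9482e-05; check Q = 5.3480e+05
Then remove 0.01616 M of A.
Step 3:
                  E         J         X         A
  init       0.3918 2.9918e-04     4.633   0.05379
  Δ       -9.6562e-05 -9.6562e-05 9.6562e-05 1.4484e-04
  eq         0.3917 2.0261e-04     4.633   0.05394
  solve Keq expr → x = 4.8281e-05; check Q = 5.3480e+05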